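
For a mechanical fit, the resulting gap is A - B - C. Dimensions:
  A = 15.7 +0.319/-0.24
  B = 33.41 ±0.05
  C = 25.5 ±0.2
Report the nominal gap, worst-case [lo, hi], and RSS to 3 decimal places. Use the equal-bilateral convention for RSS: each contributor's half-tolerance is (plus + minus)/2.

nominal=-43.210 wc=[-43.700,-42.641] rss=0.347

Stack each dimension's contribution:
  +A: nom +15.700 → Σnom=15.700; wc +0.319/-0.240 → slack +0.319/-0.240; half-tol=0.279, Σhalf²=0.078120
  -B: nom -33.410 → Σnom=-17.710; wc +0.050/-0.050 → slack +0.369/-0.290; half-tol=0.050, Σhalf²=0.080620
  -C: nom -25.500 → Σnom=-43.210; wc +0.200/-0.200 → slack +0.569/-0.490; half-tol=0.200, Σhalf²=0.120620
Nominal = -43.210. Worst-case = [-43.210 - 0.490, -43.210 + 0.569] = [-43.700, -42.641]. RSS = √0.120620 = 0.347.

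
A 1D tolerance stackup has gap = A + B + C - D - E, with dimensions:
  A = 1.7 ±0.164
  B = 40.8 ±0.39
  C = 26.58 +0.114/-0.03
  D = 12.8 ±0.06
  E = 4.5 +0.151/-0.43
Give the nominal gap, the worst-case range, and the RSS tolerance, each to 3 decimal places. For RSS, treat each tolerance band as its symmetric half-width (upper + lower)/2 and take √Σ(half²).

Stack each dimension's contribution:
  +A: nom +1.700 → Σnom=1.700; wc +0.164/-0.164 → slack +0.164/-0.164; half-tol=0.164, Σhalf²=0.026896
  +B: nom +40.800 → Σnom=42.500; wc +0.390/-0.390 → slack +0.554/-0.554; half-tol=0.390, Σhalf²=0.178996
  +C: nom +26.580 → Σnom=69.080; wc +0.114/-0.030 → slack +0.668/-0.584; half-tol=0.072, Σhalf²=0.184180
  -D: nom -12.800 → Σnom=56.280; wc +0.060/-0.060 → slack +0.728/-0.644; half-tol=0.060, Σhalf²=0.187780
  -E: nom -4.500 → Σnom=51.780; wc +0.430/-0.151 → slack +1.158/-0.795; half-tol=0.290, Σhalf²=0.272170
Nominal = 51.780. Worst-case = [51.780 - 0.795, 51.780 + 1.158] = [50.985, 52.938]. RSS = √0.272170 = 0.522.

nominal=51.780 wc=[50.985,52.938] rss=0.522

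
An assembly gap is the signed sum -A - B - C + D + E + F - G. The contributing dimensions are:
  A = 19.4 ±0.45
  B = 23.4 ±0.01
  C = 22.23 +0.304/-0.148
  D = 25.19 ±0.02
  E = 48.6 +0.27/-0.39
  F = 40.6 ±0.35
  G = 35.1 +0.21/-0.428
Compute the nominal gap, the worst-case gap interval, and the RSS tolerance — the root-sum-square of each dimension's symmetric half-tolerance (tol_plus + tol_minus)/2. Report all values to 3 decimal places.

nominal=14.260 wc=[12.526,15.936] rss=0.766

Stack each dimension's contribution:
  -A: nom -19.400 → Σnom=-19.400; wc +0.450/-0.450 → slack +0.450/-0.450; half-tol=0.450, Σhalf²=0.202500
  -B: nom -23.400 → Σnom=-42.800; wc +0.010/-0.010 → slack +0.460/-0.460; half-tol=0.010, Σhalf²=0.202600
  -C: nom -22.230 → Σnom=-65.030; wc +0.148/-0.304 → slack +0.608/-0.764; half-tol=0.226, Σhalf²=0.253676
  +D: nom +25.190 → Σnom=-39.840; wc +0.020/-0.020 → slack +0.628/-0.784; half-tol=0.020, Σhalf²=0.254076
  +E: nom +48.600 → Σnom=8.760; wc +0.270/-0.390 → slack +0.898/-1.174; half-tol=0.330, Σhalf²=0.362976
  +F: nom +40.600 → Σnom=49.360; wc +0.350/-0.350 → slack +1.248/-1.524; half-tol=0.350, Σhalf²=0.485476
  -G: nom -35.100 → Σnom=14.260; wc +0.428/-0.210 → slack +1.676/-1.734; half-tol=0.319, Σhalf²=0.587237
Nominal = 14.260. Worst-case = [14.260 - 1.734, 14.260 + 1.676] = [12.526, 15.936]. RSS = √0.587237 = 0.766.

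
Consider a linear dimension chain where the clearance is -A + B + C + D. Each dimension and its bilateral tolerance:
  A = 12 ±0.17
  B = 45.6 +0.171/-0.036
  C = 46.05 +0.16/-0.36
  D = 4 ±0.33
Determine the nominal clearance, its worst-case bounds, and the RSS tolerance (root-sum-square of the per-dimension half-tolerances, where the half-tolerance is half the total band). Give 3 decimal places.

nominal=83.650 wc=[82.754,84.481] rss=0.465

Stack each dimension's contribution:
  -A: nom -12.000 → Σnom=-12.000; wc +0.170/-0.170 → slack +0.170/-0.170; half-tol=0.170, Σhalf²=0.028900
  +B: nom +45.600 → Σnom=33.600; wc +0.171/-0.036 → slack +0.341/-0.206; half-tol=0.104, Σhalf²=0.039612
  +C: nom +46.050 → Σnom=79.650; wc +0.160/-0.360 → slack +0.501/-0.566; half-tol=0.260, Σhalf²=0.107212
  +D: nom +4.000 → Σnom=83.650; wc +0.330/-0.330 → slack +0.831/-0.896; half-tol=0.330, Σhalf²=0.216112
Nominal = 83.650. Worst-case = [83.650 - 0.896, 83.650 + 0.831] = [82.754, 84.481]. RSS = √0.216112 = 0.465.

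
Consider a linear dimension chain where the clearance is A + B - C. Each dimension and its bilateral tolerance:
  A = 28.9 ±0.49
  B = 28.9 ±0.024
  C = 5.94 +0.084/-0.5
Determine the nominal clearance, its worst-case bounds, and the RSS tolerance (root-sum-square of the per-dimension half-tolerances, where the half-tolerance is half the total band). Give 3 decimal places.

Stack each dimension's contribution:
  +A: nom +28.900 → Σnom=28.900; wc +0.490/-0.490 → slack +0.490/-0.490; half-tol=0.490, Σhalf²=0.240100
  +B: nom +28.900 → Σnom=57.800; wc +0.024/-0.024 → slack +0.514/-0.514; half-tol=0.024, Σhalf²=0.240676
  -C: nom -5.940 → Σnom=51.860; wc +0.500/-0.084 → slack +1.014/-0.598; half-tol=0.292, Σhalf²=0.325940
Nominal = 51.860. Worst-case = [51.860 - 0.598, 51.860 + 1.014] = [51.262, 52.874]. RSS = √0.325940 = 0.571.

nominal=51.860 wc=[51.262,52.874] rss=0.571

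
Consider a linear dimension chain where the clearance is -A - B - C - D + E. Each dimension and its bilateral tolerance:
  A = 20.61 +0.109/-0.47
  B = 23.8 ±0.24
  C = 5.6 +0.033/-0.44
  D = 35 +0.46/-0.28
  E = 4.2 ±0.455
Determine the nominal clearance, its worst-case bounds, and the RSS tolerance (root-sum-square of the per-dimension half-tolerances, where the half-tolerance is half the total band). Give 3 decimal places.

nominal=-80.810 wc=[-82.107,-78.925] rss=0.736

Stack each dimension's contribution:
  -A: nom -20.610 → Σnom=-20.610; wc +0.470/-0.109 → slack +0.470/-0.109; half-tol=0.289, Σhalf²=0.083810
  -B: nom -23.800 → Σnom=-44.410; wc +0.240/-0.240 → slack +0.710/-0.349; half-tol=0.240, Σhalf²=0.141410
  -C: nom -5.600 → Σnom=-50.010; wc +0.440/-0.033 → slack +1.150/-0.382; half-tol=0.236, Σhalf²=0.197342
  -D: nom -35.000 → Σnom=-85.010; wc +0.280/-0.460 → slack +1.430/-0.842; half-tol=0.370, Σhalf²=0.334242
  +E: nom +4.200 → Σnom=-80.810; wc +0.455/-0.455 → slack +1.885/-1.297; half-tol=0.455, Σhalf²=0.541268
Nominal = -80.810. Worst-case = [-80.810 - 1.297, -80.810 + 1.885] = [-82.107, -78.925]. RSS = √0.541268 = 0.736.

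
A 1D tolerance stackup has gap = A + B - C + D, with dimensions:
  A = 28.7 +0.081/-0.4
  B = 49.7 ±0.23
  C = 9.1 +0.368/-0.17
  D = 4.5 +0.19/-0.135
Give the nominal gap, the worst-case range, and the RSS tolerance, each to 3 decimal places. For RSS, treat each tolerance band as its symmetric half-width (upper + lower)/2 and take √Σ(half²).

nominal=73.800 wc=[72.667,74.471] rss=0.458

Stack each dimension's contribution:
  +A: nom +28.700 → Σnom=28.700; wc +0.081/-0.400 → slack +0.081/-0.400; half-tol=0.241, Σhalf²=0.057840
  +B: nom +49.700 → Σnom=78.400; wc +0.230/-0.230 → slack +0.311/-0.630; half-tol=0.230, Σhalf²=0.110740
  -C: nom -9.100 → Σnom=69.300; wc +0.170/-0.368 → slack +0.481/-0.998; half-tol=0.269, Σhalf²=0.183101
  +D: nom +4.500 → Σnom=73.800; wc +0.190/-0.135 → slack +0.671/-1.133; half-tol=0.163, Σhalf²=0.209508
Nominal = 73.800. Worst-case = [73.800 - 1.133, 73.800 + 0.671] = [72.667, 74.471]. RSS = √0.209508 = 0.458.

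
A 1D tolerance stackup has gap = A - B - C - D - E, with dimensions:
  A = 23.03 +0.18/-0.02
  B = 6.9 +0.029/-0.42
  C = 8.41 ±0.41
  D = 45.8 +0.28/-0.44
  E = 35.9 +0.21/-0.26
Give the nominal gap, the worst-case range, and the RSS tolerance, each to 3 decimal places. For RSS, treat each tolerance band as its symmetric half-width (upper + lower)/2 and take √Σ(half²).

Stack each dimension's contribution:
  +A: nom +23.030 → Σnom=23.030; wc +0.180/-0.020 → slack +0.180/-0.020; half-tol=0.100, Σhalf²=0.010000
  -B: nom -6.900 → Σnom=16.130; wc +0.420/-0.029 → slack +0.600/-0.049; half-tol=0.225, Σhalf²=0.060400
  -C: nom -8.410 → Σnom=7.720; wc +0.410/-0.410 → slack +1.010/-0.459; half-tol=0.410, Σhalf²=0.228500
  -D: nom -45.800 → Σnom=-38.080; wc +0.440/-0.280 → slack +1.450/-0.739; half-tol=0.360, Σhalf²=0.358100
  -E: nom -35.900 → Σnom=-73.980; wc +0.260/-0.210 → slack +1.710/-0.949; half-tol=0.235, Σhalf²=0.413325
Nominal = -73.980. Worst-case = [-73.980 - 0.949, -73.980 + 1.710] = [-74.929, -72.270]. RSS = √0.413325 = 0.643.

nominal=-73.980 wc=[-74.929,-72.270] rss=0.643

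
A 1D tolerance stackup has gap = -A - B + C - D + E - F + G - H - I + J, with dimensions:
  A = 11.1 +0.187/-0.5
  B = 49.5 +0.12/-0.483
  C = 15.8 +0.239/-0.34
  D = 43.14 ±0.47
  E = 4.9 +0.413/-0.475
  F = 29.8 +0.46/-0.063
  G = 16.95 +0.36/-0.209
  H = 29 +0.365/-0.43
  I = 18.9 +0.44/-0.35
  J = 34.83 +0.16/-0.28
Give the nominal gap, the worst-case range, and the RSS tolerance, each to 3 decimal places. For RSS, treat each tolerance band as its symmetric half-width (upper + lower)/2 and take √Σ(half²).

nominal=-108.960 wc=[-112.306,-105.492] rss=1.106

Stack each dimension's contribution:
  -A: nom -11.100 → Σnom=-11.100; wc +0.500/-0.187 → slack +0.500/-0.187; half-tol=0.344, Σhalf²=0.117992
  -B: nom -49.500 → Σnom=-60.600; wc +0.483/-0.120 → slack +0.983/-0.307; half-tol=0.301, Σhalf²=0.208895
  +C: nom +15.800 → Σnom=-44.800; wc +0.239/-0.340 → slack +1.222/-0.647; half-tol=0.289, Σhalf²=0.292705
  -D: nom -43.140 → Σnom=-87.940; wc +0.470/-0.470 → slack +1.692/-1.117; half-tol=0.470, Σhalf²=0.513605
  +E: nom +4.900 → Σnom=-83.040; wc +0.413/-0.475 → slack +2.105/-1.592; half-tol=0.444, Σhalf²=0.710741
  -F: nom -29.800 → Σnom=-112.840; wc +0.063/-0.460 → slack +2.168/-2.052; half-tol=0.262, Σhalf²=0.779123
  +G: nom +16.950 → Σnom=-95.890; wc +0.360/-0.209 → slack +2.528/-2.261; half-tol=0.284, Σhalf²=0.860063
  -H: nom -29.000 → Σnom=-124.890; wc +0.430/-0.365 → slack +2.958/-2.626; half-tol=0.397, Σhalf²=1.018069
  -I: nom -18.900 → Σnom=-143.790; wc +0.350/-0.440 → slack +3.308/-3.066; half-tol=0.395, Σhalf²=1.174095
  +J: nom +34.830 → Σnom=-108.960; wc +0.160/-0.280 → slack +3.468/-3.346; half-tol=0.220, Σhalf²=1.222495
Nominal = -108.960. Worst-case = [-108.960 - 3.346, -108.960 + 3.468] = [-112.306, -105.492]. RSS = √1.222495 = 1.106.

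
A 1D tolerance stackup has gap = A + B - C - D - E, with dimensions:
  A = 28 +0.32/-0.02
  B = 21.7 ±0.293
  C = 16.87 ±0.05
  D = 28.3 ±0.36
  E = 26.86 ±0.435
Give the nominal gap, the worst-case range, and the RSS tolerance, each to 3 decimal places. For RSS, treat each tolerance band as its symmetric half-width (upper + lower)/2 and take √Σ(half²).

Stack each dimension's contribution:
  +A: nom +28.000 → Σnom=28.000; wc +0.320/-0.020 → slack +0.320/-0.020; half-tol=0.170, Σhalf²=0.028900
  +B: nom +21.700 → Σnom=49.700; wc +0.293/-0.293 → slack +0.613/-0.313; half-tol=0.293, Σhalf²=0.114749
  -C: nom -16.870 → Σnom=32.830; wc +0.050/-0.050 → slack +0.663/-0.363; half-tol=0.050, Σhalf²=0.117249
  -D: nom -28.300 → Σnom=4.530; wc +0.360/-0.360 → slack +1.023/-0.723; half-tol=0.360, Σhalf²=0.246849
  -E: nom -26.860 → Σnom=-22.330; wc +0.435/-0.435 → slack +1.458/-1.158; half-tol=0.435, Σhalf²=0.436074
Nominal = -22.330. Worst-case = [-22.330 - 1.158, -22.330 + 1.458] = [-23.488, -20.872]. RSS = √0.436074 = 0.660.

nominal=-22.330 wc=[-23.488,-20.872] rss=0.660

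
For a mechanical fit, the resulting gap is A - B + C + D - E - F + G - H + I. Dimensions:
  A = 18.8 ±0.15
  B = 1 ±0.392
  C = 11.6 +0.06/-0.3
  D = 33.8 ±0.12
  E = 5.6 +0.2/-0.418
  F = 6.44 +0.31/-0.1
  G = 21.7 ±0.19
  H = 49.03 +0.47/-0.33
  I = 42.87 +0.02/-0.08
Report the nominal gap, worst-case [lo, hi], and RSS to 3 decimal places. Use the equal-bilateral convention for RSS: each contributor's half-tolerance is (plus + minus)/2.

Stack each dimension's contribution:
  +A: nom +18.800 → Σnom=18.800; wc +0.150/-0.150 → slack +0.150/-0.150; half-tol=0.150, Σhalf²=0.022500
  -B: nom -1.000 → Σnom=17.800; wc +0.392/-0.392 → slack +0.542/-0.542; half-tol=0.392, Σhalf²=0.176164
  +C: nom +11.600 → Σnom=29.400; wc +0.060/-0.300 → slack +0.602/-0.842; half-tol=0.180, Σhalf²=0.208564
  +D: nom +33.800 → Σnom=63.200; wc +0.120/-0.120 → slack +0.722/-0.962; half-tol=0.120, Σhalf²=0.222964
  -E: nom -5.600 → Σnom=57.600; wc +0.418/-0.200 → slack +1.140/-1.162; half-tol=0.309, Σhalf²=0.318445
  -F: nom -6.440 → Σnom=51.160; wc +0.100/-0.310 → slack +1.240/-1.472; half-tol=0.205, Σhalf²=0.360470
  +G: nom +21.700 → Σnom=72.860; wc +0.190/-0.190 → slack +1.430/-1.662; half-tol=0.190, Σhalf²=0.396570
  -H: nom -49.030 → Σnom=23.830; wc +0.330/-0.470 → slack +1.760/-2.132; half-tol=0.400, Σhalf²=0.556570
  +I: nom +42.870 → Σnom=66.700; wc +0.020/-0.080 → slack +1.780/-2.212; half-tol=0.050, Σhalf²=0.559070
Nominal = 66.700. Worst-case = [66.700 - 2.212, 66.700 + 1.780] = [64.488, 68.480]. RSS = √0.559070 = 0.748.

nominal=66.700 wc=[64.488,68.480] rss=0.748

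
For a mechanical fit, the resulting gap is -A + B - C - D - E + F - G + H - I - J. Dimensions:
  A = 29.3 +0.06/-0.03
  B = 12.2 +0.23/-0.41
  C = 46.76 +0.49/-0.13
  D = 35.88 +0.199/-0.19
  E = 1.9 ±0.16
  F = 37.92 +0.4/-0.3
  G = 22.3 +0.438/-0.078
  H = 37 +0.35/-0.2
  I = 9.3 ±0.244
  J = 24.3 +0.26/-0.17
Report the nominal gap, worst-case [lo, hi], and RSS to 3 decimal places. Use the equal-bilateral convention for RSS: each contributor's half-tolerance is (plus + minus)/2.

Stack each dimension's contribution:
  -A: nom -29.300 → Σnom=-29.300; wc +0.030/-0.060 → slack +0.030/-0.060; half-tol=0.045, Σhalf²=0.002025
  +B: nom +12.200 → Σnom=-17.100; wc +0.230/-0.410 → slack +0.260/-0.470; half-tol=0.320, Σhalf²=0.104425
  -C: nom -46.760 → Σnom=-63.860; wc +0.130/-0.490 → slack +0.390/-0.960; half-tol=0.310, Σhalf²=0.200525
  -D: nom -35.880 → Σnom=-99.740; wc +0.190/-0.199 → slack +0.580/-1.159; half-tol=0.195, Σhalf²=0.238355
  -E: nom -1.900 → Σnom=-101.640; wc +0.160/-0.160 → slack +0.740/-1.319; half-tol=0.160, Σhalf²=0.263955
  +F: nom +37.920 → Σnom=-63.720; wc +0.400/-0.300 → slack +1.140/-1.619; half-tol=0.350, Σhalf²=0.386455
  -G: nom -22.300 → Σnom=-86.020; wc +0.078/-0.438 → slack +1.218/-2.057; half-tol=0.258, Σhalf²=0.453019
  +H: nom +37.000 → Σnom=-49.020; wc +0.350/-0.200 → slack +1.568/-2.257; half-tol=0.275, Σhalf²=0.528644
  -I: nom -9.300 → Σnom=-58.320; wc +0.244/-0.244 → slack +1.812/-2.501; half-tol=0.244, Σhalf²=0.588180
  -J: nom -24.300 → Σnom=-82.620; wc +0.170/-0.260 → slack +1.982/-2.761; half-tol=0.215, Σhalf²=0.634405
Nominal = -82.620. Worst-case = [-82.620 - 2.761, -82.620 + 1.982] = [-85.381, -80.638]. RSS = √0.634405 = 0.796.

nominal=-82.620 wc=[-85.381,-80.638] rss=0.796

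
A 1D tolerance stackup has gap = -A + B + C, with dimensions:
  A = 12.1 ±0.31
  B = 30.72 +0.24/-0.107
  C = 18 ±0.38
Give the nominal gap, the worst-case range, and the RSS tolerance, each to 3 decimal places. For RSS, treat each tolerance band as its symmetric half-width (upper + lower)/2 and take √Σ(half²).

Stack each dimension's contribution:
  -A: nom -12.100 → Σnom=-12.100; wc +0.310/-0.310 → slack +0.310/-0.310; half-tol=0.310, Σhalf²=0.096100
  +B: nom +30.720 → Σnom=18.620; wc +0.240/-0.107 → slack +0.550/-0.417; half-tol=0.173, Σhalf²=0.126202
  +C: nom +18.000 → Σnom=36.620; wc +0.380/-0.380 → slack +0.930/-0.797; half-tol=0.380, Σhalf²=0.270602
Nominal = 36.620. Worst-case = [36.620 - 0.797, 36.620 + 0.930] = [35.823, 37.550]. RSS = √0.270602 = 0.520.

nominal=36.620 wc=[35.823,37.550] rss=0.520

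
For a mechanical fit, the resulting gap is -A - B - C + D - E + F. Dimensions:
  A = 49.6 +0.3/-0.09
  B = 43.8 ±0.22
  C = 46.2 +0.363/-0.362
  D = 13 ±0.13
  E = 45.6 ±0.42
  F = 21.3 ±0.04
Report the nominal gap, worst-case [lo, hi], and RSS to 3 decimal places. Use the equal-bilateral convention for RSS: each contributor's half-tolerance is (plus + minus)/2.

nominal=-150.900 wc=[-152.373,-149.638] rss=0.642

Stack each dimension's contribution:
  -A: nom -49.600 → Σnom=-49.600; wc +0.090/-0.300 → slack +0.090/-0.300; half-tol=0.195, Σhalf²=0.038025
  -B: nom -43.800 → Σnom=-93.400; wc +0.220/-0.220 → slack +0.310/-0.520; half-tol=0.220, Σhalf²=0.086425
  -C: nom -46.200 → Σnom=-139.600; wc +0.362/-0.363 → slack +0.672/-0.883; half-tol=0.362, Σhalf²=0.217831
  +D: nom +13.000 → Σnom=-126.600; wc +0.130/-0.130 → slack +0.802/-1.013; half-tol=0.130, Σhalf²=0.234731
  -E: nom -45.600 → Σnom=-172.200; wc +0.420/-0.420 → slack +1.222/-1.433; half-tol=0.420, Σhalf²=0.411131
  +F: nom +21.300 → Σnom=-150.900; wc +0.040/-0.040 → slack +1.262/-1.473; half-tol=0.040, Σhalf²=0.412731
Nominal = -150.900. Worst-case = [-150.900 - 1.473, -150.900 + 1.262] = [-152.373, -149.638]. RSS = √0.412731 = 0.642.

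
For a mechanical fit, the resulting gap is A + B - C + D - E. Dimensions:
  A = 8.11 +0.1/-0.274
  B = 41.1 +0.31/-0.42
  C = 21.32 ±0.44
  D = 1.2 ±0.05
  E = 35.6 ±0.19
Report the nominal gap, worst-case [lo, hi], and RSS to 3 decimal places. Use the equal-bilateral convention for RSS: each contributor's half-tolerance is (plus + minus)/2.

Stack each dimension's contribution:
  +A: nom +8.110 → Σnom=8.110; wc +0.100/-0.274 → slack +0.100/-0.274; half-tol=0.187, Σhalf²=0.034969
  +B: nom +41.100 → Σnom=49.210; wc +0.310/-0.420 → slack +0.410/-0.694; half-tol=0.365, Σhalf²=0.168194
  -C: nom -21.320 → Σnom=27.890; wc +0.440/-0.440 → slack +0.850/-1.134; half-tol=0.440, Σhalf²=0.361794
  +D: nom +1.200 → Σnom=29.090; wc +0.050/-0.050 → slack +0.900/-1.184; half-tol=0.050, Σhalf²=0.364294
  -E: nom -35.600 → Σnom=-6.510; wc +0.190/-0.190 → slack +1.090/-1.374; half-tol=0.190, Σhalf²=0.400394
Nominal = -6.510. Worst-case = [-6.510 - 1.374, -6.510 + 1.090] = [-7.884, -5.420]. RSS = √0.400394 = 0.633.

nominal=-6.510 wc=[-7.884,-5.420] rss=0.633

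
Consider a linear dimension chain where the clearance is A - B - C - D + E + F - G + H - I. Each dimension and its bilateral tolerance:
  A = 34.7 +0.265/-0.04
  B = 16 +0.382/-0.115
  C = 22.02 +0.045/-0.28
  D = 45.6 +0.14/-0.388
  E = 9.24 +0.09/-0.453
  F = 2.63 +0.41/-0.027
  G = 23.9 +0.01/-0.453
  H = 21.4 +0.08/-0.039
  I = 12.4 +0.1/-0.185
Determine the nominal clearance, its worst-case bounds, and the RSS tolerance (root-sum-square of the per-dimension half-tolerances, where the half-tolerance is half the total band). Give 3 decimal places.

nominal=-51.950 wc=[-53.186,-49.684] rss=0.616

Stack each dimension's contribution:
  +A: nom +34.700 → Σnom=34.700; wc +0.265/-0.040 → slack +0.265/-0.040; half-tol=0.152, Σhalf²=0.023256
  -B: nom -16.000 → Σnom=18.700; wc +0.115/-0.382 → slack +0.380/-0.422; half-tol=0.248, Σhalf²=0.085009
  -C: nom -22.020 → Σnom=-3.320; wc +0.280/-0.045 → slack +0.660/-0.467; half-tol=0.163, Σhalf²=0.111415
  -D: nom -45.600 → Σnom=-48.920; wc +0.388/-0.140 → slack +1.048/-0.607; half-tol=0.264, Σhalf²=0.181111
  +E: nom +9.240 → Σnom=-39.680; wc +0.090/-0.453 → slack +1.138/-1.060; half-tol=0.272, Σhalf²=0.254823
  +F: nom +2.630 → Σnom=-37.050; wc +0.410/-0.027 → slack +1.548/-1.087; half-tol=0.218, Σhalf²=0.302565
  -G: nom -23.900 → Σnom=-60.950; wc +0.453/-0.010 → slack +2.001/-1.097; half-tol=0.232, Σhalf²=0.356158
  +H: nom +21.400 → Σnom=-39.550; wc +0.080/-0.039 → slack +2.081/-1.136; half-tol=0.059, Σhalf²=0.359698
  -I: nom -12.400 → Σnom=-51.950; wc +0.185/-0.100 → slack +2.266/-1.236; half-tol=0.143, Σhalf²=0.380004
Nominal = -51.950. Worst-case = [-51.950 - 1.236, -51.950 + 2.266] = [-53.186, -49.684]. RSS = √0.380004 = 0.616.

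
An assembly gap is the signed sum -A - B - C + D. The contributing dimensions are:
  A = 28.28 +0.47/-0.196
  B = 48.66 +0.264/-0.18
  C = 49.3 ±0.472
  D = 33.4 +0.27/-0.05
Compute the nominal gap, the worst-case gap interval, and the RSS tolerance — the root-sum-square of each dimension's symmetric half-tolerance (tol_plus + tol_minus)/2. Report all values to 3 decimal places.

Stack each dimension's contribution:
  -A: nom -28.280 → Σnom=-28.280; wc +0.196/-0.470 → slack +0.196/-0.470; half-tol=0.333, Σhalf²=0.110889
  -B: nom -48.660 → Σnom=-76.940; wc +0.180/-0.264 → slack +0.376/-0.734; half-tol=0.222, Σhalf²=0.160173
  -C: nom -49.300 → Σnom=-126.240; wc +0.472/-0.472 → slack +0.848/-1.206; half-tol=0.472, Σhalf²=0.382957
  +D: nom +33.400 → Σnom=-92.840; wc +0.270/-0.050 → slack +1.118/-1.256; half-tol=0.160, Σhalf²=0.408557
Nominal = -92.840. Worst-case = [-92.840 - 1.256, -92.840 + 1.118] = [-94.096, -91.722]. RSS = √0.408557 = 0.639.

nominal=-92.840 wc=[-94.096,-91.722] rss=0.639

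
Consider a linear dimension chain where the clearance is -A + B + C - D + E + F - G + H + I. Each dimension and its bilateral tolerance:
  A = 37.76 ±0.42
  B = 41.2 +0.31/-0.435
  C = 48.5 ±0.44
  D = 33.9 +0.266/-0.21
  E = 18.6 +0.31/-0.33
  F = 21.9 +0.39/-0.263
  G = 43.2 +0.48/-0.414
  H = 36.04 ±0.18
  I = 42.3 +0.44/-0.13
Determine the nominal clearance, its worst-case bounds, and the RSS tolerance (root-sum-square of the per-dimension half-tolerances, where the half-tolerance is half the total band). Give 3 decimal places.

Stack each dimension's contribution:
  -A: nom -37.760 → Σnom=-37.760; wc +0.420/-0.420 → slack +0.420/-0.420; half-tol=0.420, Σhalf²=0.176400
  +B: nom +41.200 → Σnom=3.440; wc +0.310/-0.435 → slack +0.730/-0.855; half-tol=0.372, Σhalf²=0.315156
  +C: nom +48.500 → Σnom=51.940; wc +0.440/-0.440 → slack +1.170/-1.295; half-tol=0.440, Σhalf²=0.508756
  -D: nom -33.900 → Σnom=18.040; wc +0.210/-0.266 → slack +1.380/-1.561; half-tol=0.238, Σhalf²=0.565400
  +E: nom +18.600 → Σnom=36.640; wc +0.310/-0.330 → slack +1.690/-1.891; half-tol=0.320, Σhalf²=0.667800
  +F: nom +21.900 → Σnom=58.540; wc +0.390/-0.263 → slack +2.080/-2.154; half-tol=0.327, Σhalf²=0.774403
  -G: nom -43.200 → Σnom=15.340; wc +0.414/-0.480 → slack +2.494/-2.634; half-tol=0.447, Σhalf²=0.974212
  +H: nom +36.040 → Σnom=51.380; wc +0.180/-0.180 → slack +2.674/-2.814; half-tol=0.180, Σhalf²=1.006611
  +I: nom +42.300 → Σnom=93.680; wc +0.440/-0.130 → slack +3.114/-2.944; half-tol=0.285, Σhalf²=1.087837
Nominal = 93.680. Worst-case = [93.680 - 2.944, 93.680 + 3.114] = [90.736, 96.794]. RSS = √1.087837 = 1.043.

nominal=93.680 wc=[90.736,96.794] rss=1.043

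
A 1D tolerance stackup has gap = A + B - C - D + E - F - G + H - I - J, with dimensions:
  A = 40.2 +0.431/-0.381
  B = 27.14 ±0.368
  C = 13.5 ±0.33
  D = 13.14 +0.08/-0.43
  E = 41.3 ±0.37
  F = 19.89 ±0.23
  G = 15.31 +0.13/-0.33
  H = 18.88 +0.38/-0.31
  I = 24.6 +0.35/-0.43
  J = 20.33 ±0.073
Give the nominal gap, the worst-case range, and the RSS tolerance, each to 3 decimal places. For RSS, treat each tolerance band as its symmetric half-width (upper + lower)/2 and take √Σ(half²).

nominal=20.750 wc=[18.128,24.122] rss=0.997

Stack each dimension's contribution:
  +A: nom +40.200 → Σnom=40.200; wc +0.431/-0.381 → slack +0.431/-0.381; half-tol=0.406, Σhalf²=0.164836
  +B: nom +27.140 → Σnom=67.340; wc +0.368/-0.368 → slack +0.799/-0.749; half-tol=0.368, Σhalf²=0.300260
  -C: nom -13.500 → Σnom=53.840; wc +0.330/-0.330 → slack +1.129/-1.079; half-tol=0.330, Σhalf²=0.409160
  -D: nom -13.140 → Σnom=40.700; wc +0.430/-0.080 → slack +1.559/-1.159; half-tol=0.255, Σhalf²=0.474185
  +E: nom +41.300 → Σnom=82.000; wc +0.370/-0.370 → slack +1.929/-1.529; half-tol=0.370, Σhalf²=0.611085
  -F: nom -19.890 → Σnom=62.110; wc +0.230/-0.230 → slack +2.159/-1.759; half-tol=0.230, Σhalf²=0.663985
  -G: nom -15.310 → Σnom=46.800; wc +0.330/-0.130 → slack +2.489/-1.889; half-tol=0.230, Σhalf²=0.716885
  +H: nom +18.880 → Σnom=65.680; wc +0.380/-0.310 → slack +2.869/-2.199; half-tol=0.345, Σhalf²=0.835910
  -I: nom -24.600 → Σnom=41.080; wc +0.430/-0.350 → slack +3.299/-2.549; half-tol=0.390, Σhalf²=0.988010
  -J: nom -20.330 → Σnom=20.750; wc +0.073/-0.073 → slack +3.372/-2.622; half-tol=0.073, Σhalf²=0.993339
Nominal = 20.750. Worst-case = [20.750 - 2.622, 20.750 + 3.372] = [18.128, 24.122]. RSS = √0.993339 = 0.997.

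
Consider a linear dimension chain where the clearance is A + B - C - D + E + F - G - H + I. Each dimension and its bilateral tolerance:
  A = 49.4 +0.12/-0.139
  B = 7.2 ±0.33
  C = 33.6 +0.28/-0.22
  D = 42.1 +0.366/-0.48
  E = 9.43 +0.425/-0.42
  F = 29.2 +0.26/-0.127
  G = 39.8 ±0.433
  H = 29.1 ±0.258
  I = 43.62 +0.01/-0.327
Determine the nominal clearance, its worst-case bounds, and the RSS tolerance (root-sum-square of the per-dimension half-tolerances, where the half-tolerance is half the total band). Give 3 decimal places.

Stack each dimension's contribution:
  +A: nom +49.400 → Σnom=49.400; wc +0.120/-0.139 → slack +0.120/-0.139; half-tol=0.130, Σhalf²=0.016770
  +B: nom +7.200 → Σnom=56.600; wc +0.330/-0.330 → slack +0.450/-0.469; half-tol=0.330, Σhalf²=0.125670
  -C: nom -33.600 → Σnom=23.000; wc +0.220/-0.280 → slack +0.670/-0.749; half-tol=0.250, Σhalf²=0.188170
  -D: nom -42.100 → Σnom=-19.100; wc +0.480/-0.366 → slack +1.150/-1.115; half-tol=0.423, Σhalf²=0.367099
  +E: nom +9.430 → Σnom=-9.670; wc +0.425/-0.420 → slack +1.575/-1.535; half-tol=0.422, Σhalf²=0.545605
  +F: nom +29.200 → Σnom=19.530; wc +0.260/-0.127 → slack +1.835/-1.662; half-tol=0.194, Σhalf²=0.583048
  -G: nom -39.800 → Σnom=-20.270; wc +0.433/-0.433 → slack +2.268/-2.095; half-tol=0.433, Σhalf²=0.770537
  -H: nom -29.100 → Σnom=-49.370; wc +0.258/-0.258 → slack +2.526/-2.353; half-tol=0.258, Σhalf²=0.837101
  +I: nom +43.620 → Σnom=-5.750; wc +0.010/-0.327 → slack +2.536/-2.680; half-tol=0.169, Σhalf²=0.865493
Nominal = -5.750. Worst-case = [-5.750 - 2.680, -5.750 + 2.536] = [-8.430, -3.214]. RSS = √0.865493 = 0.930.

nominal=-5.750 wc=[-8.430,-3.214] rss=0.930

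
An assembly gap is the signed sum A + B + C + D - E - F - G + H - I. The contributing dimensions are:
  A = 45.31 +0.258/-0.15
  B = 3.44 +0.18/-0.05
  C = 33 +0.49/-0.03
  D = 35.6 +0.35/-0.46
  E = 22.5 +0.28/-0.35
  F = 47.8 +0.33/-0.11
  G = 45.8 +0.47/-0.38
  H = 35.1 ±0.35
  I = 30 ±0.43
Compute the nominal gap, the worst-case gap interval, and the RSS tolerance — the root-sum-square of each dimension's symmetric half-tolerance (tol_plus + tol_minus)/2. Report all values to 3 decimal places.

Stack each dimension's contribution:
  +A: nom +45.310 → Σnom=45.310; wc +0.258/-0.150 → slack +0.258/-0.150; half-tol=0.204, Σhalf²=0.041616
  +B: nom +3.440 → Σnom=48.750; wc +0.180/-0.050 → slack +0.438/-0.200; half-tol=0.115, Σhalf²=0.054841
  +C: nom +33.000 → Σnom=81.750; wc +0.490/-0.030 → slack +0.928/-0.230; half-tol=0.260, Σhalf²=0.122441
  +D: nom +35.600 → Σnom=117.350; wc +0.350/-0.460 → slack +1.278/-0.690; half-tol=0.405, Σhalf²=0.286466
  -E: nom -22.500 → Σnom=94.850; wc +0.350/-0.280 → slack +1.628/-0.970; half-tol=0.315, Σhalf²=0.385691
  -F: nom -47.800 → Σnom=47.050; wc +0.110/-0.330 → slack +1.738/-1.300; half-tol=0.220, Σhalf²=0.434091
  -G: nom -45.800 → Σnom=1.250; wc +0.380/-0.470 → slack +2.118/-1.770; half-tol=0.425, Σhalf²=0.614716
  +H: nom +35.100 → Σnom=36.350; wc +0.350/-0.350 → slack +2.468/-2.120; half-tol=0.350, Σhalf²=0.737216
  -I: nom -30.000 → Σnom=6.350; wc +0.430/-0.430 → slack +2.898/-2.550; half-tol=0.430, Σhalf²=0.922116
Nominal = 6.350. Worst-case = [6.350 - 2.550, 6.350 + 2.898] = [3.800, 9.248]. RSS = √0.922116 = 0.960.

nominal=6.350 wc=[3.800,9.248] rss=0.960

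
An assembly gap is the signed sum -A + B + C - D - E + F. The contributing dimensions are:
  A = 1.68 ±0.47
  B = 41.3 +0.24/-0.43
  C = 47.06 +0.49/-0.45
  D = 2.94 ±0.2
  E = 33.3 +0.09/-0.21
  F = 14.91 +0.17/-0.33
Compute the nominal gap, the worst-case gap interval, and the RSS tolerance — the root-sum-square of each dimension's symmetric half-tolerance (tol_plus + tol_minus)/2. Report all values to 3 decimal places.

nominal=65.350 wc=[63.380,67.130] rss=0.824

Stack each dimension's contribution:
  -A: nom -1.680 → Σnom=-1.680; wc +0.470/-0.470 → slack +0.470/-0.470; half-tol=0.470, Σhalf²=0.220900
  +B: nom +41.300 → Σnom=39.620; wc +0.240/-0.430 → slack +0.710/-0.900; half-tol=0.335, Σhalf²=0.333125
  +C: nom +47.060 → Σnom=86.680; wc +0.490/-0.450 → slack +1.200/-1.350; half-tol=0.470, Σhalf²=0.554025
  -D: nom -2.940 → Σnom=83.740; wc +0.200/-0.200 → slack +1.400/-1.550; half-tol=0.200, Σhalf²=0.594025
  -E: nom -33.300 → Σnom=50.440; wc +0.210/-0.090 → slack +1.610/-1.640; half-tol=0.150, Σhalf²=0.616525
  +F: nom +14.910 → Σnom=65.350; wc +0.170/-0.330 → slack +1.780/-1.970; half-tol=0.250, Σhalf²=0.679025
Nominal = 65.350. Worst-case = [65.350 - 1.970, 65.350 + 1.780] = [63.380, 67.130]. RSS = √0.679025 = 0.824.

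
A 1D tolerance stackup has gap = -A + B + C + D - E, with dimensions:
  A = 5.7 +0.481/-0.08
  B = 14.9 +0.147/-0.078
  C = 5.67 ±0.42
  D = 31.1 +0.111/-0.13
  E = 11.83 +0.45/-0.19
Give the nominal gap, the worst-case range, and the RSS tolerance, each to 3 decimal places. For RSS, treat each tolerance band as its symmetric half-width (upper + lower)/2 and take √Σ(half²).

Stack each dimension's contribution:
  -A: nom -5.700 → Σnom=-5.700; wc +0.080/-0.481 → slack +0.080/-0.481; half-tol=0.280, Σhalf²=0.078680
  +B: nom +14.900 → Σnom=9.200; wc +0.147/-0.078 → slack +0.227/-0.559; half-tol=0.112, Σhalf²=0.091336
  +C: nom +5.670 → Σnom=14.870; wc +0.420/-0.420 → slack +0.647/-0.979; half-tol=0.420, Σhalf²=0.267736
  +D: nom +31.100 → Σnom=45.970; wc +0.111/-0.130 → slack +0.758/-1.109; half-tol=0.120, Σhalf²=0.282257
  -E: nom -11.830 → Σnom=34.140; wc +0.190/-0.450 → slack +0.948/-1.559; half-tol=0.320, Σhalf²=0.384657
Nominal = 34.140. Worst-case = [34.140 - 1.559, 34.140 + 0.948] = [32.581, 35.088]. RSS = √0.384657 = 0.620.

nominal=34.140 wc=[32.581,35.088] rss=0.620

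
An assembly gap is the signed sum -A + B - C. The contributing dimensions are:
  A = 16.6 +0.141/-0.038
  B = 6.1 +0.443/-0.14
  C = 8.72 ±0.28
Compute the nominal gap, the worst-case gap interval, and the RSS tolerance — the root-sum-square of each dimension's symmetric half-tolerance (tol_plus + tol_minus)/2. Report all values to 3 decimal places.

Stack each dimension's contribution:
  -A: nom -16.600 → Σnom=-16.600; wc +0.038/-0.141 → slack +0.038/-0.141; half-tol=0.089, Σhalf²=0.008010
  +B: nom +6.100 → Σnom=-10.500; wc +0.443/-0.140 → slack +0.481/-0.281; half-tol=0.291, Σhalf²=0.092982
  -C: nom -8.720 → Σnom=-19.220; wc +0.280/-0.280 → slack +0.761/-0.561; half-tol=0.280, Σhalf²=0.171382
Nominal = -19.220. Worst-case = [-19.220 - 0.561, -19.220 + 0.761] = [-19.781, -18.459]. RSS = √0.171382 = 0.414.

nominal=-19.220 wc=[-19.781,-18.459] rss=0.414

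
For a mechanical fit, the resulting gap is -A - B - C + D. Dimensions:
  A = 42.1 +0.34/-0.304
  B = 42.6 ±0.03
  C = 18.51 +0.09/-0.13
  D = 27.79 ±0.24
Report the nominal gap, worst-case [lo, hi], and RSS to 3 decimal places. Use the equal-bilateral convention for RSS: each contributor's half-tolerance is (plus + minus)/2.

Stack each dimension's contribution:
  -A: nom -42.100 → Σnom=-42.100; wc +0.304/-0.340 → slack +0.304/-0.340; half-tol=0.322, Σhalf²=0.103684
  -B: nom -42.600 → Σnom=-84.700; wc +0.030/-0.030 → slack +0.334/-0.370; half-tol=0.030, Σhalf²=0.104584
  -C: nom -18.510 → Σnom=-103.210; wc +0.130/-0.090 → slack +0.464/-0.460; half-tol=0.110, Σhalf²=0.116684
  +D: nom +27.790 → Σnom=-75.420; wc +0.240/-0.240 → slack +0.704/-0.700; half-tol=0.240, Σhalf²=0.174284
Nominal = -75.420. Worst-case = [-75.420 - 0.700, -75.420 + 0.704] = [-76.120, -74.716]. RSS = √0.174284 = 0.417.

nominal=-75.420 wc=[-76.120,-74.716] rss=0.417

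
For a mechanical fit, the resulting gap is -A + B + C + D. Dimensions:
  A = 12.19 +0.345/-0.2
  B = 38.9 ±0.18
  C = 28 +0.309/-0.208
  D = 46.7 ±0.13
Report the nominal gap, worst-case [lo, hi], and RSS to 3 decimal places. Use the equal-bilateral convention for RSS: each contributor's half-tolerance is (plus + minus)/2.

Stack each dimension's contribution:
  -A: nom -12.190 → Σnom=-12.190; wc +0.200/-0.345 → slack +0.200/-0.345; half-tol=0.272, Σhalf²=0.074256
  +B: nom +38.900 → Σnom=26.710; wc +0.180/-0.180 → slack +0.380/-0.525; half-tol=0.180, Σhalf²=0.106656
  +C: nom +28.000 → Σnom=54.710; wc +0.309/-0.208 → slack +0.689/-0.733; half-tol=0.259, Σhalf²=0.173478
  +D: nom +46.700 → Σnom=101.410; wc +0.130/-0.130 → slack +0.819/-0.863; half-tol=0.130, Σhalf²=0.190378
Nominal = 101.410. Worst-case = [101.410 - 0.863, 101.410 + 0.819] = [100.547, 102.229]. RSS = √0.190378 = 0.436.

nominal=101.410 wc=[100.547,102.229] rss=0.436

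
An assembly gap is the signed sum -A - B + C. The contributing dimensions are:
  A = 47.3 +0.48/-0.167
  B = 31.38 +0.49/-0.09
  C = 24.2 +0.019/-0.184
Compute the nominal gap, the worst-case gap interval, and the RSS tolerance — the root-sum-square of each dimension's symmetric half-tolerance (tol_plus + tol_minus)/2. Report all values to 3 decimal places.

Stack each dimension's contribution:
  -A: nom -47.300 → Σnom=-47.300; wc +0.167/-0.480 → slack +0.167/-0.480; half-tol=0.324, Σhalf²=0.104652
  -B: nom -31.380 → Σnom=-78.680; wc +0.090/-0.490 → slack +0.257/-0.970; half-tol=0.290, Σhalf²=0.188752
  +C: nom +24.200 → Σnom=-54.480; wc +0.019/-0.184 → slack +0.276/-1.154; half-tol=0.101, Σhalf²=0.199055
Nominal = -54.480. Worst-case = [-54.480 - 1.154, -54.480 + 0.276] = [-55.634, -54.204]. RSS = √0.199055 = 0.446.

nominal=-54.480 wc=[-55.634,-54.204] rss=0.446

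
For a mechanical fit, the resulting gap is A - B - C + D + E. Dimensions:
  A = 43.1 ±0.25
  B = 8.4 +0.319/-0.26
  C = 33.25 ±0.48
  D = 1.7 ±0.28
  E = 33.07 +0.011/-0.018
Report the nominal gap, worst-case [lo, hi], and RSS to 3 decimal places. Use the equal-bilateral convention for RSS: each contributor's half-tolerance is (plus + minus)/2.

nominal=36.220 wc=[34.873,37.501] rss=0.675

Stack each dimension's contribution:
  +A: nom +43.100 → Σnom=43.100; wc +0.250/-0.250 → slack +0.250/-0.250; half-tol=0.250, Σhalf²=0.062500
  -B: nom -8.400 → Σnom=34.700; wc +0.260/-0.319 → slack +0.510/-0.569; half-tol=0.289, Σhalf²=0.146310
  -C: nom -33.250 → Σnom=1.450; wc +0.480/-0.480 → slack +0.990/-1.049; half-tol=0.480, Σhalf²=0.376710
  +D: nom +1.700 → Σnom=3.150; wc +0.280/-0.280 → slack +1.270/-1.329; half-tol=0.280, Σhalf²=0.455110
  +E: nom +33.070 → Σnom=36.220; wc +0.011/-0.018 → slack +1.281/-1.347; half-tol=0.014, Σhalf²=0.455321
Nominal = 36.220. Worst-case = [36.220 - 1.347, 36.220 + 1.281] = [34.873, 37.501]. RSS = √0.455321 = 0.675.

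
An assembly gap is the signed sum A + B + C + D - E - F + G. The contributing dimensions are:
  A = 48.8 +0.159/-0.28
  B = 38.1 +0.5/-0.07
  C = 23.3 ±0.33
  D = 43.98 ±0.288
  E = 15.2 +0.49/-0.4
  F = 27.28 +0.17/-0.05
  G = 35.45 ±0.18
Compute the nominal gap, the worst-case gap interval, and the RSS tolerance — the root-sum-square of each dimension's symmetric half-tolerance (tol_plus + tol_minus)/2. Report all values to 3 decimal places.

Stack each dimension's contribution:
  +A: nom +48.800 → Σnom=48.800; wc +0.159/-0.280 → slack +0.159/-0.280; half-tol=0.220, Σhalf²=0.048180
  +B: nom +38.100 → Σnom=86.900; wc +0.500/-0.070 → slack +0.659/-0.350; half-tol=0.285, Σhalf²=0.129405
  +C: nom +23.300 → Σnom=110.200; wc +0.330/-0.330 → slack +0.989/-0.680; half-tol=0.330, Σhalf²=0.238305
  +D: nom +43.980 → Σnom=154.180; wc +0.288/-0.288 → slack +1.277/-0.968; half-tol=0.288, Σhalf²=0.321249
  -E: nom -15.200 → Σnom=138.980; wc +0.400/-0.490 → slack +1.677/-1.458; half-tol=0.445, Σhalf²=0.519274
  -F: nom -27.280 → Σnom=111.700; wc +0.050/-0.170 → slack +1.727/-1.628; half-tol=0.110, Σhalf²=0.531374
  +G: nom +35.450 → Σnom=147.150; wc +0.180/-0.180 → slack +1.907/-1.808; half-tol=0.180, Σhalf²=0.563774
Nominal = 147.150. Worst-case = [147.150 - 1.808, 147.150 + 1.907] = [145.342, 149.057]. RSS = √0.563774 = 0.751.

nominal=147.150 wc=[145.342,149.057] rss=0.751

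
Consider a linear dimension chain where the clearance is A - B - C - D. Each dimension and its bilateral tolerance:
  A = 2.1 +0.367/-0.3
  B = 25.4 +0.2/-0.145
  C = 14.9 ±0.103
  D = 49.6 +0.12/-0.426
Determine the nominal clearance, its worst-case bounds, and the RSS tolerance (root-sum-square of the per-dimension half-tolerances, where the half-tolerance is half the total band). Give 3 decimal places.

Stack each dimension's contribution:
  +A: nom +2.100 → Σnom=2.100; wc +0.367/-0.300 → slack +0.367/-0.300; half-tol=0.334, Σhalf²=0.111222
  -B: nom -25.400 → Σnom=-23.300; wc +0.145/-0.200 → slack +0.512/-0.500; half-tol=0.172, Σhalf²=0.140979
  -C: nom -14.900 → Σnom=-38.200; wc +0.103/-0.103 → slack +0.615/-0.603; half-tol=0.103, Σhalf²=0.151588
  -D: nom -49.600 → Σnom=-87.800; wc +0.426/-0.120 → slack +1.041/-0.723; half-tol=0.273, Σhalf²=0.226117
Nominal = -87.800. Worst-case = [-87.800 - 0.723, -87.800 + 1.041] = [-88.523, -86.759]. RSS = √0.226117 = 0.476.

nominal=-87.800 wc=[-88.523,-86.759] rss=0.476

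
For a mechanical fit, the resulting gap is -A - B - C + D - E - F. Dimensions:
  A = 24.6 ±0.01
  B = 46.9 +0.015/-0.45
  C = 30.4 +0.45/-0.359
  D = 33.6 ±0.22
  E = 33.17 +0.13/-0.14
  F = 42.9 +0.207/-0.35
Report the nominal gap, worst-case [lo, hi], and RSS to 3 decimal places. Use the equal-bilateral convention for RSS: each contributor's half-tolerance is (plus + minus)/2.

Stack each dimension's contribution:
  -A: nom -24.600 → Σnom=-24.600; wc +0.010/-0.010 → slack +0.010/-0.010; half-tol=0.010, Σhalf²=0.000100
  -B: nom -46.900 → Σnom=-71.500; wc +0.450/-0.015 → slack +0.460/-0.025; half-tol=0.233, Σhalf²=0.054156
  -C: nom -30.400 → Σnom=-101.900; wc +0.359/-0.450 → slack +0.819/-0.475; half-tol=0.404, Σhalf²=0.217776
  +D: nom +33.600 → Σnom=-68.300; wc +0.220/-0.220 → slack +1.039/-0.695; half-tol=0.220, Σhalf²=0.266176
  -E: nom -33.170 → Σnom=-101.470; wc +0.140/-0.130 → slack +1.179/-0.825; half-tol=0.135, Σhalf²=0.284401
  -F: nom -42.900 → Σnom=-144.370; wc +0.350/-0.207 → slack +1.529/-1.032; half-tol=0.278, Σhalf²=0.361964
Nominal = -144.370. Worst-case = [-144.370 - 1.032, -144.370 + 1.529] = [-145.402, -142.841]. RSS = √0.361964 = 0.602.

nominal=-144.370 wc=[-145.402,-142.841] rss=0.602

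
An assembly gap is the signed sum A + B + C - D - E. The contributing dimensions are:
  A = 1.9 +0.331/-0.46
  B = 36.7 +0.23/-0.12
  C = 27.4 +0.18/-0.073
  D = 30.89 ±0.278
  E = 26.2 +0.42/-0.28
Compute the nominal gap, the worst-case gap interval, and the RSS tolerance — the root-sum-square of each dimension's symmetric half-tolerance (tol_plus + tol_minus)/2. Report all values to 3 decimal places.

Stack each dimension's contribution:
  +A: nom +1.900 → Σnom=1.900; wc +0.331/-0.460 → slack +0.331/-0.460; half-tol=0.396, Σhalf²=0.156420
  +B: nom +36.700 → Σnom=38.600; wc +0.230/-0.120 → slack +0.561/-0.580; half-tol=0.175, Σhalf²=0.187045
  +C: nom +27.400 → Σnom=66.000; wc +0.180/-0.073 → slack +0.741/-0.653; half-tol=0.127, Σhalf²=0.203047
  -D: nom -30.890 → Σnom=35.110; wc +0.278/-0.278 → slack +1.019/-0.931; half-tol=0.278, Σhalf²=0.280332
  -E: nom -26.200 → Σnom=8.910; wc +0.280/-0.420 → slack +1.299/-1.351; half-tol=0.350, Σhalf²=0.402832
Nominal = 8.910. Worst-case = [8.910 - 1.351, 8.910 + 1.299] = [7.559, 10.209]. RSS = √0.402832 = 0.635.

nominal=8.910 wc=[7.559,10.209] rss=0.635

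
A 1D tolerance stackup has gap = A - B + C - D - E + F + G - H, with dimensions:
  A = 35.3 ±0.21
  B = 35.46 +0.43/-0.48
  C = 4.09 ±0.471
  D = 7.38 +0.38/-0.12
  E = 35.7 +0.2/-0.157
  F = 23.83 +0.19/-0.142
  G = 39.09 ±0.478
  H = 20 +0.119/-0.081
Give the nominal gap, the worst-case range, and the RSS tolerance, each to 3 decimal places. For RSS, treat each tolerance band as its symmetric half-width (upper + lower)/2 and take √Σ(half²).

nominal=3.770 wc=[1.340,5.957] rss=0.913

Stack each dimension's contribution:
  +A: nom +35.300 → Σnom=35.300; wc +0.210/-0.210 → slack +0.210/-0.210; half-tol=0.210, Σhalf²=0.044100
  -B: nom -35.460 → Σnom=-0.160; wc +0.480/-0.430 → slack +0.690/-0.640; half-tol=0.455, Σhalf²=0.251125
  +C: nom +4.090 → Σnom=3.930; wc +0.471/-0.471 → slack +1.161/-1.111; half-tol=0.471, Σhalf²=0.472966
  -D: nom -7.380 → Σnom=-3.450; wc +0.120/-0.380 → slack +1.281/-1.491; half-tol=0.250, Σhalf²=0.535466
  -E: nom -35.700 → Σnom=-39.150; wc +0.157/-0.200 → slack +1.438/-1.691; half-tol=0.178, Σhalf²=0.567328
  +F: nom +23.830 → Σnom=-15.320; wc +0.190/-0.142 → slack +1.628/-1.833; half-tol=0.166, Σhalf²=0.594884
  +G: nom +39.090 → Σnom=23.770; wc +0.478/-0.478 → slack +2.106/-2.311; half-tol=0.478, Σhalf²=0.823368
  -H: nom -20.000 → Σnom=3.770; wc +0.081/-0.119 → slack +2.187/-2.430; half-tol=0.100, Σhalf²=0.833368
Nominal = 3.770. Worst-case = [3.770 - 2.430, 3.770 + 2.187] = [1.340, 5.957]. RSS = √0.833368 = 0.913.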